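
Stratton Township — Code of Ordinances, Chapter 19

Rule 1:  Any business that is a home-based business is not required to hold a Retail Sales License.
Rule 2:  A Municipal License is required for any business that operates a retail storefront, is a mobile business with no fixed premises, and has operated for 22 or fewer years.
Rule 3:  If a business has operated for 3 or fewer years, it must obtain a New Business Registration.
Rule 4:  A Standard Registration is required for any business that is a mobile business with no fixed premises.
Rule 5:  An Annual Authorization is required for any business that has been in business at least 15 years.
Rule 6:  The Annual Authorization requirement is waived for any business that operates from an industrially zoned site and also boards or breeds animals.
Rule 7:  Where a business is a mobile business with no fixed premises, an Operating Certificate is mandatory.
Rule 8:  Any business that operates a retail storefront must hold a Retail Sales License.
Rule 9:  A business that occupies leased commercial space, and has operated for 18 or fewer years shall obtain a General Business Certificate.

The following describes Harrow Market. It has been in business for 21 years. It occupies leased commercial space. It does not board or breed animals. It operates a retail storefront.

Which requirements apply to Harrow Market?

Rule 1: occupies leased commercial space (not: is a home-based business) → Retail Sales License exemption does not apply.
Rule 2: operates a retail storefront; occupies leased commercial space (not: is a mobile business with no fixed premises); years in business 21 ≤ 22 → Municipal License not required.
Rule 3: years in business 21 > 3 → New Business Registration not required.
Rule 4: occupies leased commercial space (not: is a mobile business with no fixed premises) → Standard Registration not required.
Rule 5: years in business 21 ≥ 15 → Annual Authorization required.
Rule 6: occupies leased commercial space (not: operates from an industrially zoned site); does not board or breed animals → Annual Authorization exemption does not apply.
Rule 7: occupies leased commercial space (not: is a mobile business with no fixed premises) → Operating Certificate not required.
Rule 8: operates a retail storefront → Retail Sales License required.
Rule 9: occupies leased commercial space; years in business 21 > 18 → General Business Certificate not required.

Annual Authorization, Retail Sales License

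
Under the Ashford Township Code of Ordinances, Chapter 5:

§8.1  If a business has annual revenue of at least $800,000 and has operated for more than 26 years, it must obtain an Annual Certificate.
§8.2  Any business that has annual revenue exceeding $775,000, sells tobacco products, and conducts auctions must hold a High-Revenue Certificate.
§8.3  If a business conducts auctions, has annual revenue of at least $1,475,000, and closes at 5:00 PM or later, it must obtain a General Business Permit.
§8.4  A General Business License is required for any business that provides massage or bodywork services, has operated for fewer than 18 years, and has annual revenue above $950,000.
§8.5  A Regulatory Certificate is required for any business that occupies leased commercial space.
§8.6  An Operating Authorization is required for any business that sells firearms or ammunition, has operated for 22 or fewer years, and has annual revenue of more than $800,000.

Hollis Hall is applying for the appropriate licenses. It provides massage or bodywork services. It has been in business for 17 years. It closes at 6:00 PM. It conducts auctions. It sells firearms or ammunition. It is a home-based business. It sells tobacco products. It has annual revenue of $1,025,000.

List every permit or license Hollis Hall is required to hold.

§8.1 revenue $1,025,000 ≥ $800,000; years in business 17 ≤ 26 → Annual Certificate not required.
§8.2 revenue $1,025,000 > $775,000; sells tobacco products; conducts auctions → High-Revenue Certificate required.
§8.3 conducts auctions; revenue $1,025,000 < $1,475,000; closes 6:00 PM, after 5:00 PM → General Business Permit not required.
§8.4 provides massage or bodywork services; years in business 17 < 18; revenue $1,025,000 > $950,000 → General Business License required.
§8.5 is a home-based business (not: occupies leased commercial space) → Regulatory Certificate not required.
§8.6 sells firearms or ammunition; years in business 17 ≤ 22; revenue $1,025,000 > $800,000 → Operating Authorization required.

General Business License, High-Revenue Certificate, Operating Authorization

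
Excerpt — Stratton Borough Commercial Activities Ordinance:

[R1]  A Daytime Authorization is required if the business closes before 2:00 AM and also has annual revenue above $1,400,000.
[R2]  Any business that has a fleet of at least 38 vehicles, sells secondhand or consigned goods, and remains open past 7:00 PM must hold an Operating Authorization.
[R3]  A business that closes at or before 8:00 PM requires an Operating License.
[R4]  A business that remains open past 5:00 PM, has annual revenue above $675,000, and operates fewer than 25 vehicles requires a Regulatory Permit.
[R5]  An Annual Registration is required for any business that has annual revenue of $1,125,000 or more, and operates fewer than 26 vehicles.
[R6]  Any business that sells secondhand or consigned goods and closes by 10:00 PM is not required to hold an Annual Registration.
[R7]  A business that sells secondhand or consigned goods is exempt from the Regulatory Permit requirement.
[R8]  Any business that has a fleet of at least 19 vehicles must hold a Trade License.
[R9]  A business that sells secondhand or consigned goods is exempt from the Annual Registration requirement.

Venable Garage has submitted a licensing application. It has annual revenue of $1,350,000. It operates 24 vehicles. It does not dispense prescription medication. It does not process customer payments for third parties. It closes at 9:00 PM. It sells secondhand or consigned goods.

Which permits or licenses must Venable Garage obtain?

[R1] closes 9:00 PM, at/before 2:00 AM; revenue $1,350,000 ≤ $1,400,000 → Daytime Authorization not required.
[R2] vehicles 24 < 38; sells secondhand or consigned goods; closes 9:00 PM, after 7:00 PM → Operating Authorization not required.
[R3] closes 9:00 PM, after 8:00 PM → Operating License not required.
[R4] closes 9:00 PM, after 5:00 PM; revenue $1,350,000 > $675,000; vehicles 24 < 25 → Regulatory Permit required.
[R5] revenue $1,350,000 ≥ $1,125,000; vehicles 24 < 26 → Annual Registration required.
[R6] sells secondhand or consigned goods; closes 9:00 PM, at/before 10:00 PM → exempt from Annual Registration.
[R7] sells secondhand or consigned goods → exempt from Regulatory Permit.
[R8] vehicles 24 ≥ 19 → Trade License required.
[R9] sells secondhand or consigned goods → exempt from Annual Registration.

Trade License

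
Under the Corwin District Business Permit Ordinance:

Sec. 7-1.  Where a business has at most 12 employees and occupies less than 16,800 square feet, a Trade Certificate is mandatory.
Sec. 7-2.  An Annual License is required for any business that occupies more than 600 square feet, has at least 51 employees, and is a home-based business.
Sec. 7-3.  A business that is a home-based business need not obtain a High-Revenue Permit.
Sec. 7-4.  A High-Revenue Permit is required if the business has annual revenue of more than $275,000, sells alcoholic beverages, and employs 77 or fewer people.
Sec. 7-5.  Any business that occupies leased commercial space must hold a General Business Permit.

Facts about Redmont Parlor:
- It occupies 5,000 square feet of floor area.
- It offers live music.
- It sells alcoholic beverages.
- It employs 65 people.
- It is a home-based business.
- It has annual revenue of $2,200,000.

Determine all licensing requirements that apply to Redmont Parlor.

Sec. 7-1. employees 65 > 12; floor area 5,000 square feet < 16,800 square feet → Trade Certificate not required.
Sec. 7-2. floor area 5,000 square feet > 600 square feet; employees 65 ≥ 51; is a home-based business → Annual License required.
Sec. 7-3. is a home-based business → exempt from High-Revenue Permit.
Sec. 7-4. revenue $2,200,000 > $275,000; sells alcoholic beverages; employees 65 ≤ 77 → High-Revenue Permit required.
Sec. 7-5. is a home-based business (not: occupies leased commercial space) → General Business Permit not required.

Annual License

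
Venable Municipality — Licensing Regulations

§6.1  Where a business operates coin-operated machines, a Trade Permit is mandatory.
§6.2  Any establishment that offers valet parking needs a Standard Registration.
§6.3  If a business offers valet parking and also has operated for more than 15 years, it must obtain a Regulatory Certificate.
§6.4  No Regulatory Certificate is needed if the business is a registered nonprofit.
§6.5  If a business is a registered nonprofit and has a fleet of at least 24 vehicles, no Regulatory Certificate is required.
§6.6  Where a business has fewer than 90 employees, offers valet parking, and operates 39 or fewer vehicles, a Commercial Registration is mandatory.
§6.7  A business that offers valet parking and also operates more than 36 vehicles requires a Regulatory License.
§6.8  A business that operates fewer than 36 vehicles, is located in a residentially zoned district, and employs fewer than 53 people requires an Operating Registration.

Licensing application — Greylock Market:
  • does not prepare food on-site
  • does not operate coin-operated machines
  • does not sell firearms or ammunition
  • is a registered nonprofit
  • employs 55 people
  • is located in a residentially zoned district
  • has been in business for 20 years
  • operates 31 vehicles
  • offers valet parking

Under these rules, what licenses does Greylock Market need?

§6.1 does not operate coin-operated machines → Trade Permit not required.
§6.2 offers valet parking → Standard Registration required.
§6.3 offers valet parking; years in business 20 > 15 → Regulatory Certificate required.
§6.4 is a registered nonprofit → exempt from Regulatory Certificate.
§6.5 is a registered nonprofit; vehicles 31 ≥ 24 → exempt from Regulatory Certificate.
§6.6 employees 55 < 90; offers valet parking; vehicles 31 ≤ 39 → Commercial Registration required.
§6.7 offers valet parking; vehicles 31 ≤ 36 → Regulatory License not required.
§6.8 vehicles 31 < 36; is located in a residentially zoned district; employees 55 ≥ 53 → Operating Registration not required.

Commercial Registration, Standard Registration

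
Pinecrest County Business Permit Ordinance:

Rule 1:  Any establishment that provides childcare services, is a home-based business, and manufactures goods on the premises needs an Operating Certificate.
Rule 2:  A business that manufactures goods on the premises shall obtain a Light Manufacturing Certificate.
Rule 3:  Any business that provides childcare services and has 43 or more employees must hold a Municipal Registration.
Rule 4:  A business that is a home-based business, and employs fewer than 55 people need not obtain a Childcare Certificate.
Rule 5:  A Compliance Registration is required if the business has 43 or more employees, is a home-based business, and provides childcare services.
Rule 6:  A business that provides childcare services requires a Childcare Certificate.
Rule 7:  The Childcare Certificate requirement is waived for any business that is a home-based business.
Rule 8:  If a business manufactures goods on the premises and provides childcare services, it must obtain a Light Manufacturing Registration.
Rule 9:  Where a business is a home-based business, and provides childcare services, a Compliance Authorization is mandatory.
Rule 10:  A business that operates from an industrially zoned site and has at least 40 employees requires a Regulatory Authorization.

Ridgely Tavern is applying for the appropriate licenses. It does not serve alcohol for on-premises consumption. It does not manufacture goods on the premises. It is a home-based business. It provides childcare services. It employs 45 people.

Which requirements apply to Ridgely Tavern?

Compliance Authorization, Compliance Registration, Municipal Registration

Rule 1: provides childcare services; is a home-based business; does not manufacture goods on the premises → Operating Certificate not required.
Rule 2: does not manufacture goods on the premises → Light Manufacturing Certificate not required.
Rule 3: provides childcare services; employees 45 ≥ 43 → Municipal Registration required.
Rule 4: is a home-based business; employees 45 < 55 → exempt from Childcare Certificate.
Rule 5: employees 45 ≥ 43; is a home-based business; provides childcare services → Compliance Registration required.
Rule 6: provides childcare services → Childcare Certificate required.
Rule 7: is a home-based business → exempt from Childcare Certificate.
Rule 8: does not manufacture goods on the premises; provides childcare services → Light Manufacturing Registration not required.
Rule 9: is a home-based business; provides childcare services → Compliance Authorization required.
Rule 10: is a home-based business (not: operates from an industrially zoned site); employees 45 ≥ 40 → Regulatory Authorization not required.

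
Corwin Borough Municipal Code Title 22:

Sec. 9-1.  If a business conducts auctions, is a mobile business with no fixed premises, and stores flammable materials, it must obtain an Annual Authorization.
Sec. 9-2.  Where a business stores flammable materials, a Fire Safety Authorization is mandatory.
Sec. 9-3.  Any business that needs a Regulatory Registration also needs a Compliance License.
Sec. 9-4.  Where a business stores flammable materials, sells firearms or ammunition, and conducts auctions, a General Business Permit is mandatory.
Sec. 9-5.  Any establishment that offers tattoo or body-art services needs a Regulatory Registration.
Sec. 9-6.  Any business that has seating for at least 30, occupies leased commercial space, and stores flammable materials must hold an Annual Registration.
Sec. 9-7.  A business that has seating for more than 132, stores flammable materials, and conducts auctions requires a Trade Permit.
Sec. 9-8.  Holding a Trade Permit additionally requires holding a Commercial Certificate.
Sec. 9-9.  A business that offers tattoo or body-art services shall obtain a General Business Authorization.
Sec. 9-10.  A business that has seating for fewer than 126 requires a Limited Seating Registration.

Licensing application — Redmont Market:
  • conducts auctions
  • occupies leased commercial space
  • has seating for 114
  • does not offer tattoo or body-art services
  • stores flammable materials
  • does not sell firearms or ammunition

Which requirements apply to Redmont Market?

Sec. 9-1. conducts auctions; occupies leased commercial space (not: is a mobile business with no fixed premises); stores flammable materials → Annual Authorization not required.
Sec. 9-2. stores flammable materials → Fire Safety Authorization required.
Sec. 9-3. Regulatory Registration is not required → no effect.
Sec. 9-4. stores flammable materials; does not sell firearms or ammunition; conducts auctions → General Business Permit not required.
Sec. 9-5. does not offer tattoo or body-art services → Regulatory Registration not required.
Sec. 9-6. seating 114 ≥ 30; occupies leased commercial space; stores flammable materials → Annual Registration required.
Sec. 9-7. seating 114 ≤ 132; stores flammable materials; conducts auctions → Trade Permit not required.
Sec. 9-8. Trade Permit is not required → no effect.
Sec. 9-9. does not offer tattoo or body-art services → General Business Authorization not required.
Sec. 9-10. seating 114 < 126 → Limited Seating Registration required.

Annual Registration, Fire Safety Authorization, Limited Seating Registration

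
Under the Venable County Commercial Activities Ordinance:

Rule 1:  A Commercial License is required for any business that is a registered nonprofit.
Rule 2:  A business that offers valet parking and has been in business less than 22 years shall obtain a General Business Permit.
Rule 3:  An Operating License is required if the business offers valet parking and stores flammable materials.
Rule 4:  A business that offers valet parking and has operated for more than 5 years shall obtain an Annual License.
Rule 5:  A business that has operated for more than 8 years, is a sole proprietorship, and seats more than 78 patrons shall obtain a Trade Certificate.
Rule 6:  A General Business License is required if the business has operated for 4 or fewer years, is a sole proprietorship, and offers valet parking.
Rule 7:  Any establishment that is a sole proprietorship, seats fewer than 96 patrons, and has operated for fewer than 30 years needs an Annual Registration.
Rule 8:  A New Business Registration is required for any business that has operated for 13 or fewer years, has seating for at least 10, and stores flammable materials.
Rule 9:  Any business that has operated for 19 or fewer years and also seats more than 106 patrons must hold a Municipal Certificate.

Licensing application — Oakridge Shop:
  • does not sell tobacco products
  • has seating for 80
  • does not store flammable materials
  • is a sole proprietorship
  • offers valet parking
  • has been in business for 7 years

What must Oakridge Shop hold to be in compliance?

Annual License, Annual Registration, General Business Permit

Rule 1: is a sole proprietorship (not: is a registered nonprofit) → Commercial License not required.
Rule 2: offers valet parking; years in business 7 < 22 → General Business Permit required.
Rule 3: offers valet parking; does not store flammable materials → Operating License not required.
Rule 4: offers valet parking; years in business 7 > 5 → Annual License required.
Rule 5: years in business 7 ≤ 8; is a sole proprietorship; seating 80 > 78 → Trade Certificate not required.
Rule 6: years in business 7 > 4; is a sole proprietorship; offers valet parking → General Business License not required.
Rule 7: is a sole proprietorship; seating 80 < 96; years in business 7 < 30 → Annual Registration required.
Rule 8: years in business 7 ≤ 13; seating 80 ≥ 10; does not store flammable materials → New Business Registration not required.
Rule 9: years in business 7 ≤ 19; seating 80 ≤ 106 → Municipal Certificate not required.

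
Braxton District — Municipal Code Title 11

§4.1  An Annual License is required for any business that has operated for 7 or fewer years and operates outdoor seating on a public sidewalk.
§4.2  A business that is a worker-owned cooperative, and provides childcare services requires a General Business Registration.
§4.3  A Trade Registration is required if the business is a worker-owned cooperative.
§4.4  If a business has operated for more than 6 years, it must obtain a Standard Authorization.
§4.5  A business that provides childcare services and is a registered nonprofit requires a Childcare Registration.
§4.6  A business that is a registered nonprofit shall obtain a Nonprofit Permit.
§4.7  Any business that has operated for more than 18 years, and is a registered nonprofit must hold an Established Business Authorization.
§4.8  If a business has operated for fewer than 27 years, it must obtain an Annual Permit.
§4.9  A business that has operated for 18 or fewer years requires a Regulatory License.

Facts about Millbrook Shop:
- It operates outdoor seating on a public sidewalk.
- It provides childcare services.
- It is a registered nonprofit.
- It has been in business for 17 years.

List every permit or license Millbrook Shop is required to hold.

Annual Permit, Childcare Registration, Nonprofit Permit, Regulatory License, Standard Authorization

§4.1 years in business 17 > 7; operates outdoor seating on a public sidewalk → Annual License not required.
§4.2 is a registered nonprofit (not: is a worker-owned cooperative); provides childcare services → General Business Registration not required.
§4.3 is a registered nonprofit (not: is a worker-owned cooperative) → Trade Registration not required.
§4.4 years in business 17 > 6 → Standard Authorization required.
§4.5 provides childcare services; is a registered nonprofit → Childcare Registration required.
§4.6 is a registered nonprofit → Nonprofit Permit required.
§4.7 years in business 17 ≤ 18; is a registered nonprofit → Established Business Authorization not required.
§4.8 years in business 17 < 27 → Annual Permit required.
§4.9 years in business 17 ≤ 18 → Regulatory License required.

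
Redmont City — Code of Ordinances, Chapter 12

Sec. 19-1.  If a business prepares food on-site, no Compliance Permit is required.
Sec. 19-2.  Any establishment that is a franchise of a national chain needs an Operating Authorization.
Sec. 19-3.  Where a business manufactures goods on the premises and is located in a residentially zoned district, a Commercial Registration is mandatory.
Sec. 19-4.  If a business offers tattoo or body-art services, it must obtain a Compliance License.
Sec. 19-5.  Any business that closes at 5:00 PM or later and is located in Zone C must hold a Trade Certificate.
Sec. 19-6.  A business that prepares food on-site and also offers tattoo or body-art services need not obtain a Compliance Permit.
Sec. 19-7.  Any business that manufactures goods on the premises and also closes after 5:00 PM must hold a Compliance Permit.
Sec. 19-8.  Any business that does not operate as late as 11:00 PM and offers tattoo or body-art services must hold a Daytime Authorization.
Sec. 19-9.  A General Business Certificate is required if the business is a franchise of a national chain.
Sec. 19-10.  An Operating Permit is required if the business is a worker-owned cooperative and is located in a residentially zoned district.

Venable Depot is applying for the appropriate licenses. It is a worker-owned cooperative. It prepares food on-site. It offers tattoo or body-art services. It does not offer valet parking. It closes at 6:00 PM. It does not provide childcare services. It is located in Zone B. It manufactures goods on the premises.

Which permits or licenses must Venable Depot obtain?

Sec. 19-1. prepares food on-site → exempt from Compliance Permit.
Sec. 19-2. is a worker-owned cooperative (not: is a franchise of a national chain) → Operating Authorization not required.
Sec. 19-3. manufactures goods on the premises; is located in Zone B (not: is located in a residentially zoned district) → Commercial Registration not required.
Sec. 19-4. offers tattoo or body-art services → Compliance License required.
Sec. 19-5. closes 6:00 PM, after 5:00 PM; is located in Zone B (not: is located in Zone C) → Trade Certificate not required.
Sec. 19-6. prepares food on-site; offers tattoo or body-art services → exempt from Compliance Permit.
Sec. 19-7. manufactures goods on the premises; closes 6:00 PM, after 5:00 PM → Compliance Permit required.
Sec. 19-8. closes 6:00 PM, at/before 11:00 PM; offers tattoo or body-art services → Daytime Authorization required.
Sec. 19-9. is a worker-owned cooperative (not: is a franchise of a national chain) → General Business Certificate not required.
Sec. 19-10. is a worker-owned cooperative; is located in Zone B (not: is located in a residentially zoned district) → Operating Permit not required.

Compliance License, Daytime Authorization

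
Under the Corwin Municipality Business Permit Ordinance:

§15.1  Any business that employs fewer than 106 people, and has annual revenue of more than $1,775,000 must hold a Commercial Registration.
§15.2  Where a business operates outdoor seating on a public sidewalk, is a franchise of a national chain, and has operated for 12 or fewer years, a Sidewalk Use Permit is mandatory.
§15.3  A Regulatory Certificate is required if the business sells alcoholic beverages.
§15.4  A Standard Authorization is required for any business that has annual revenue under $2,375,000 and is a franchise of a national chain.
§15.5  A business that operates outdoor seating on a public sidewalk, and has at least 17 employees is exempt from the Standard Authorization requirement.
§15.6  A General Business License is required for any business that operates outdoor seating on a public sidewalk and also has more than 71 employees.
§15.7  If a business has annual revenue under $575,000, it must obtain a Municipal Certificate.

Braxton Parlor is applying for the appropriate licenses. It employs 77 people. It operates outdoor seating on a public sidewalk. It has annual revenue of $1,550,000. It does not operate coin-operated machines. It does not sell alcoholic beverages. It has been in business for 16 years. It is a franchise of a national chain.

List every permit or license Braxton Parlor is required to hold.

§15.1 employees 77 < 106; revenue $1,550,000 ≤ $1,775,000 → Commercial Registration not required.
§15.2 operates outdoor seating on a public sidewalk; is a franchise of a national chain; years in business 16 > 12 → Sidewalk Use Permit not required.
§15.3 does not sell alcoholic beverages → Regulatory Certificate not required.
§15.4 revenue $1,550,000 < $2,375,000; is a franchise of a national chain → Standard Authorization required.
§15.5 operates outdoor seating on a public sidewalk; employees 77 ≥ 17 → exempt from Standard Authorization.
§15.6 operates outdoor seating on a public sidewalk; employees 77 > 71 → General Business License required.
§15.7 revenue $1,550,000 ≥ $575,000 → Municipal Certificate not required.

General Business License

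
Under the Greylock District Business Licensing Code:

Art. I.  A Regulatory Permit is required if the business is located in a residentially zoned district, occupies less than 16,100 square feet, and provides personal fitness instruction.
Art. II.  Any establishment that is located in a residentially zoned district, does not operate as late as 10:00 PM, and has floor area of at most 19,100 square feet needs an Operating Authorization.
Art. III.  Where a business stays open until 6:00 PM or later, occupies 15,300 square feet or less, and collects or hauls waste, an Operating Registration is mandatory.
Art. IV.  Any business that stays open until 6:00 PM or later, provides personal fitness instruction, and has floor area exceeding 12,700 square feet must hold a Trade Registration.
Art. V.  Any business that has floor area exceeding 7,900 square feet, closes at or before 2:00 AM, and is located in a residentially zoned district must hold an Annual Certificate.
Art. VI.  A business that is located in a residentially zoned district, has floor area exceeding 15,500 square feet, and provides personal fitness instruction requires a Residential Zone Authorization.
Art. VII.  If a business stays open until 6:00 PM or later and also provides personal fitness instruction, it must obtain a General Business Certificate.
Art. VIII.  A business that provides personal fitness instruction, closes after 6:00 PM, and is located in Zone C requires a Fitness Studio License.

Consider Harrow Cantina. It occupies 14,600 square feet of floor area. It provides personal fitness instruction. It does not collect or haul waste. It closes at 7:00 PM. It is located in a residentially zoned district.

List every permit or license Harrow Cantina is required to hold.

Art. I. is located in a residentially zoned district; floor area 14,600 square feet < 16,100 square feet; provides personal fitness instruction → Regulatory Permit required.
Art. II. is located in a residentially zoned district; closes 7:00 PM, at/before 10:00 PM; floor area 14,600 square feet ≤ 19,100 square feet → Operating Authorization required.
Art. III. closes 7:00 PM, after 6:00 PM; floor area 14,600 square feet ≤ 15,300 square feet; does not collect or haul waste → Operating Registration not required.
Art. IV. closes 7:00 PM, after 6:00 PM; provides personal fitness instruction; floor area 14,600 square feet > 12,700 square feet → Trade Registration required.
Art. V. floor area 14,600 square feet > 7,900 square feet; closes 7:00 PM, at/before 2:00 AM; is located in a residentially zoned district → Annual Certificate required.
Art. VI. is located in a residentially zoned district; floor area 14,600 square feet ≤ 15,500 square feet; provides personal fitness instruction → Residential Zone Authorization not required.
Art. VII. closes 7:00 PM, after 6:00 PM; provides personal fitness instruction → General Business Certificate required.
Art. VIII. provides personal fitness instruction; closes 7:00 PM, after 6:00 PM; is located in a residentially zoned district (not: is located in Zone C) → Fitness Studio License not required.

Annual Certificate, General Business Certificate, Operating Authorization, Regulatory Permit, Trade Registration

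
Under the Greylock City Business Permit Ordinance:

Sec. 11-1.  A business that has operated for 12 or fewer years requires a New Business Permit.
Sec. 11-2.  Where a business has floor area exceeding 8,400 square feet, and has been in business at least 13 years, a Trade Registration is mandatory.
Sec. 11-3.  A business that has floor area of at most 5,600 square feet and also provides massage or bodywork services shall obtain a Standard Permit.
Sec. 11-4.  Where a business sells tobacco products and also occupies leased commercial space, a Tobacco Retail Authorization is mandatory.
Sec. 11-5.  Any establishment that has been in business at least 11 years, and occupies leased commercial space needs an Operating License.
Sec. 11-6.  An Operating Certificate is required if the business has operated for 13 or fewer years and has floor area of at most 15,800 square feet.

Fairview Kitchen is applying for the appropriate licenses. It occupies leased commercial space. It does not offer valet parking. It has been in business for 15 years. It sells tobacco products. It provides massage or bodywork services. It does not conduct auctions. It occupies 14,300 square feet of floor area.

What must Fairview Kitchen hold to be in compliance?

Sec. 11-1. years in business 15 > 12 → New Business Permit not required.
Sec. 11-2. floor area 14,300 square feet > 8,400 square feet; years in business 15 ≥ 13 → Trade Registration required.
Sec. 11-3. floor area 14,300 square feet > 5,600 square feet; provides massage or bodywork services → Standard Permit not required.
Sec. 11-4. sells tobacco products; occupies leased commercial space → Tobacco Retail Authorization required.
Sec. 11-5. years in business 15 ≥ 11; occupies leased commercial space → Operating License required.
Sec. 11-6. years in business 15 > 13; floor area 14,300 square feet ≤ 15,800 square feet → Operating Certificate not required.

Operating License, Tobacco Retail Authorization, Trade Registration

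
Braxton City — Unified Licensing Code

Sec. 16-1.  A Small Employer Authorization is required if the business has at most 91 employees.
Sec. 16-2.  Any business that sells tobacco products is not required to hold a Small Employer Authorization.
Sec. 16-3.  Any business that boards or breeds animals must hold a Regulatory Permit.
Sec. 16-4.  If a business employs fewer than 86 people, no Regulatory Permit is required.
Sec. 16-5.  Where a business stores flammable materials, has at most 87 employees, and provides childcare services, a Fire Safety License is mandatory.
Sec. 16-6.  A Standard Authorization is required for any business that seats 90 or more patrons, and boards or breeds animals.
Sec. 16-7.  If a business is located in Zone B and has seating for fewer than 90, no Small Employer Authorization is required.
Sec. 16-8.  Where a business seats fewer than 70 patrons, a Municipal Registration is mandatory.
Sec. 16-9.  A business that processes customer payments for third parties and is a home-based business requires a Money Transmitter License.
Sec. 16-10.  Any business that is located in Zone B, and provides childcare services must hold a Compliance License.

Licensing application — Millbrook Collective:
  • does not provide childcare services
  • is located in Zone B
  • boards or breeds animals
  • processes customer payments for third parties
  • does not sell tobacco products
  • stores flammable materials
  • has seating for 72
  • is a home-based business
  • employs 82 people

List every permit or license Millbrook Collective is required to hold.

Sec. 16-1. employees 82 ≤ 91 → Small Employer Authorization required.
Sec. 16-2. does not sell tobacco products → Small Employer Authorization exemption does not apply.
Sec. 16-3. boards or breeds animals → Regulatory Permit required.
Sec. 16-4. employees 82 < 86 → exempt from Regulatory Permit.
Sec. 16-5. stores flammable materials; employees 82 ≤ 87; does not provide childcare services → Fire Safety License not required.
Sec. 16-6. seating 72 < 90; boards or breeds animals → Standard Authorization not required.
Sec. 16-7. is located in Zone B; seating 72 < 90 → exempt from Small Employer Authorization.
Sec. 16-8. seating 72 ≥ 70 → Municipal Registration not required.
Sec. 16-9. processes customer payments for third parties; is a home-based business → Money Transmitter License required.
Sec. 16-10. is located in Zone B; does not provide childcare services → Compliance License not required.

Money Transmitter License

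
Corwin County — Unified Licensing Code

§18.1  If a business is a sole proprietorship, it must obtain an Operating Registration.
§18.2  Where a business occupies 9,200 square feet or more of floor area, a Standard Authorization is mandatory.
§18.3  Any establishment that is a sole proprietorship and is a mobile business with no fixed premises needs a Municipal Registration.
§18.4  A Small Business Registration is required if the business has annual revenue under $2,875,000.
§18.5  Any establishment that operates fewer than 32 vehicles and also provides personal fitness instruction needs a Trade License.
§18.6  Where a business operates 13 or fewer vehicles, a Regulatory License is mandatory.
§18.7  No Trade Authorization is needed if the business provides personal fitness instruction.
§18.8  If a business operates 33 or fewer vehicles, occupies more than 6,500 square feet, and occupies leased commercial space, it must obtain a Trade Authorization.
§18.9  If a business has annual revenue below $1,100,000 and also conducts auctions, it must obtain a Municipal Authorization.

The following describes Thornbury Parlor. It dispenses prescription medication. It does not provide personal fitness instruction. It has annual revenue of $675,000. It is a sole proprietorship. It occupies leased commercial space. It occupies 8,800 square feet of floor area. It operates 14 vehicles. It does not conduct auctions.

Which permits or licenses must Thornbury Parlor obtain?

§18.1 is a sole proprietorship → Operating Registration required.
§18.2 floor area 8,800 square feet < 9,200 square feet → Standard Authorization not required.
§18.3 is a sole proprietorship; occupies leased commercial space (not: is a mobile business with no fixed premises) → Municipal Registration not required.
§18.4 revenue $675,000 < $2,875,000 → Small Business Registration required.
§18.5 vehicles 14 < 32; does not provide personal fitness instruction → Trade License not required.
§18.6 vehicles 14 > 13 → Regulatory License not required.
§18.7 does not provide personal fitness instruction → Trade Authorization exemption does not apply.
§18.8 vehicles 14 ≤ 33; floor area 8,800 square feet > 6,500 square feet; occupies leased commercial space → Trade Authorization required.
§18.9 revenue $675,000 < $1,100,000; does not conduct auctions → Municipal Authorization not required.

Operating Registration, Small Business Registration, Trade Authorization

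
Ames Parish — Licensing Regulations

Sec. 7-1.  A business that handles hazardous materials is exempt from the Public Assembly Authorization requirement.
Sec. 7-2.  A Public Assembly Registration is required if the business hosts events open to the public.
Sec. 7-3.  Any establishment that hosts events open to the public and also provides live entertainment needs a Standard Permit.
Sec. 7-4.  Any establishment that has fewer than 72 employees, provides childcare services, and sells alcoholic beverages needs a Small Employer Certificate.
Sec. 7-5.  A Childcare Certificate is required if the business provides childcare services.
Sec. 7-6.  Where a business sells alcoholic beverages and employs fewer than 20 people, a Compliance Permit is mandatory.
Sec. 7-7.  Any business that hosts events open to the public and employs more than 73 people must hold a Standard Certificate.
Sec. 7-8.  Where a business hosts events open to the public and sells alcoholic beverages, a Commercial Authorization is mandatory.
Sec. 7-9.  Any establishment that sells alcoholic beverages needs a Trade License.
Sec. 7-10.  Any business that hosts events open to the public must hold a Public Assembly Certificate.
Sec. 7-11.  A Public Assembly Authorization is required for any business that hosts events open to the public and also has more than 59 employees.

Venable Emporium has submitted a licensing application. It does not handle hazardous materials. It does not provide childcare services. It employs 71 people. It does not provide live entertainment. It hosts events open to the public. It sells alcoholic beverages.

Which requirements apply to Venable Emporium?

Commercial Authorization, Public Assembly Authorization, Public Assembly Certificate, Public Assembly Registration, Trade License

Sec. 7-1. does not handle hazardous materials → Public Assembly Authorization exemption does not apply.
Sec. 7-2. hosts events open to the public → Public Assembly Registration required.
Sec. 7-3. hosts events open to the public; does not provide live entertainment → Standard Permit not required.
Sec. 7-4. employees 71 < 72; does not provide childcare services; sells alcoholic beverages → Small Employer Certificate not required.
Sec. 7-5. does not provide childcare services → Childcare Certificate not required.
Sec. 7-6. sells alcoholic beverages; employees 71 ≥ 20 → Compliance Permit not required.
Sec. 7-7. hosts events open to the public; employees 71 ≤ 73 → Standard Certificate not required.
Sec. 7-8. hosts events open to the public; sells alcoholic beverages → Commercial Authorization required.
Sec. 7-9. sells alcoholic beverages → Trade License required.
Sec. 7-10. hosts events open to the public → Public Assembly Certificate required.
Sec. 7-11. hosts events open to the public; employees 71 > 59 → Public Assembly Authorization required.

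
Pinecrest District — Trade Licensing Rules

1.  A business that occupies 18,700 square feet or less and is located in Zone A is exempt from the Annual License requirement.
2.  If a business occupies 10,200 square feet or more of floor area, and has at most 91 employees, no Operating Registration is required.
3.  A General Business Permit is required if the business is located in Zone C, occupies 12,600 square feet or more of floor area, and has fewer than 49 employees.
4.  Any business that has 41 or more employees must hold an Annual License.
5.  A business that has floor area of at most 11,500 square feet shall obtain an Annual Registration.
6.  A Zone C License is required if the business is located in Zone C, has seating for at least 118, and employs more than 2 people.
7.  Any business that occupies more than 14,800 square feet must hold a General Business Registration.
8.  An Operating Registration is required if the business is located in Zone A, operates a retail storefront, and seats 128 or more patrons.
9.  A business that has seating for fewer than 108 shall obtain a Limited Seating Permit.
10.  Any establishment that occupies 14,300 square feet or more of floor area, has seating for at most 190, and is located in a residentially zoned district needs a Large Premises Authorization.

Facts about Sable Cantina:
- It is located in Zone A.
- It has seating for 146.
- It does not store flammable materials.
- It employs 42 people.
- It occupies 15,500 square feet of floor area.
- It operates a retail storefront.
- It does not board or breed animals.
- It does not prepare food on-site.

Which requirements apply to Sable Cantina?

1. floor area 15,500 square feet ≤ 18,700 square feet; is located in Zone A → exempt from Annual License.
2. floor area 15,500 square feet ≥ 10,200 square feet; employees 42 ≤ 91 → exempt from Operating Registration.
3. is located in Zone A (not: is located in Zone C); floor area 15,500 square feet ≥ 12,600 square feet; employees 42 < 49 → General Business Permit not required.
4. employees 42 ≥ 41 → Annual License required.
5. floor area 15,500 square feet > 11,500 square feet → Annual Registration not required.
6. is located in Zone A (not: is located in Zone C); seating 146 ≥ 118; employees 42 > 2 → Zone C License not required.
7. floor area 15,500 square feet > 14,800 square feet → General Business Registration required.
8. is located in Zone A; operates a retail storefront; seating 146 ≥ 128 → Operating Registration required.
9. seating 146 ≥ 108 → Limited Seating Permit not required.
10. floor area 15,500 square feet ≥ 14,300 square feet; seating 146 ≤ 190; is located in Zone A (not: is located in a residentially zoned district) → Large Premises Authorization not required.

General Business Registration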